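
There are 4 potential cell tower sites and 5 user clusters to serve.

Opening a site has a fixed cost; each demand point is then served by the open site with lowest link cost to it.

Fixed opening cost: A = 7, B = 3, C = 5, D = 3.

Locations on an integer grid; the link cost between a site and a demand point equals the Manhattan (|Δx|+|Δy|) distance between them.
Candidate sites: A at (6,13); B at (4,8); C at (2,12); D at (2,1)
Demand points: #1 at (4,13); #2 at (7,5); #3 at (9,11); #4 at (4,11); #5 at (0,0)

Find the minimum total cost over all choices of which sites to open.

31

Open {B, D}: assign each demand point to its cheapest open site.
  #1→B 5, #2→B 6, #3→B 8, #4→B 3, #5→D 3
  link cost 25, fixed 6 → total 31.
Compare {A, B, D}: link cost 19 + fixed 13 = 32.
Compare {A, D}: link cost 23 + fixed 10 = 33.
Compare {C, D}: link cost 26 + fixed 8 = 34.
All other subsets cost ≥ 32. Minimum total cost: 31.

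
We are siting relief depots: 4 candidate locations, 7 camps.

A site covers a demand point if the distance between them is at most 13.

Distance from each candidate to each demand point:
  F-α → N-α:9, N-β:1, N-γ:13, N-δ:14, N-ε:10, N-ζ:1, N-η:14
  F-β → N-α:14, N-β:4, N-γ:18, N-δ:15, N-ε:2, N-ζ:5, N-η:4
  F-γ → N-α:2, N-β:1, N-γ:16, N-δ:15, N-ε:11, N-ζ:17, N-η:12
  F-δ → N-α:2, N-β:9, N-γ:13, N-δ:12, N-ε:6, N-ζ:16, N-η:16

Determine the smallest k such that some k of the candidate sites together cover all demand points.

2

Coverage sets (demand points within 13 of each site):
  F-α: {N-α, N-β, N-γ, N-ε, N-ζ}
  F-β: {N-β, N-ε, N-ζ, N-η}
  F-γ: {N-α, N-β, N-ε, N-η}
  F-δ: {N-α, N-β, N-γ, N-δ, N-ε}
No single site covers all 7 demand points.
But {F-β, F-δ} covers everything, so the minimum is 2.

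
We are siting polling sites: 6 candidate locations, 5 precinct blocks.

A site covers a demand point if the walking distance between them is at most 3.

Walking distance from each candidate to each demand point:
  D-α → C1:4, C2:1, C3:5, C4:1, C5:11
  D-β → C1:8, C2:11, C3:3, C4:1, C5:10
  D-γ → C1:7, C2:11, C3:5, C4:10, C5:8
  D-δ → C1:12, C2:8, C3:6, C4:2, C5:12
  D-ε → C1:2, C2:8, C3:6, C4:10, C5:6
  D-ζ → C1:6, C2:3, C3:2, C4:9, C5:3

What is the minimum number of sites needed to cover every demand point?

Coverage sets (demand points within 3 of each site):
  D-α: {C2, C4}
  D-β: {C3, C4}
  D-γ: {}
  D-δ: {C4}
  D-ε: {C1}
  D-ζ: {C2, C3, C5}
No 2 sites suffice: every size-2 union leaves at least one demand point uncovered.
But {D-α, D-ε, D-ζ} covers everything, so the minimum is 3.

3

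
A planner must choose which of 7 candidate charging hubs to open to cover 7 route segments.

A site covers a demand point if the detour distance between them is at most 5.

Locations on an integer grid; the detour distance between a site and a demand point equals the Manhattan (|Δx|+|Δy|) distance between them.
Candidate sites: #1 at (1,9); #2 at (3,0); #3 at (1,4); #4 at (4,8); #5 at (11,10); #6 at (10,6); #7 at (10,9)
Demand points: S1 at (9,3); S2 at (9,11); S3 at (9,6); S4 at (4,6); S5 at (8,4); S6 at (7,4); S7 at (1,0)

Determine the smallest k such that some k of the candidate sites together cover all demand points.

Coverage sets (demand points within 5 of each site):
  #1: {}
  #2: {S7}
  #3: {S4, S7}
  #4: {S4}
  #5: {S2}
  #6: {S1, S3, S5, S6}
  #7: {S2, S3}
No 2 sites suffice: every size-2 union leaves at least one demand point uncovered.
But {#3, #5, #6} covers everything, so the minimum is 3.

3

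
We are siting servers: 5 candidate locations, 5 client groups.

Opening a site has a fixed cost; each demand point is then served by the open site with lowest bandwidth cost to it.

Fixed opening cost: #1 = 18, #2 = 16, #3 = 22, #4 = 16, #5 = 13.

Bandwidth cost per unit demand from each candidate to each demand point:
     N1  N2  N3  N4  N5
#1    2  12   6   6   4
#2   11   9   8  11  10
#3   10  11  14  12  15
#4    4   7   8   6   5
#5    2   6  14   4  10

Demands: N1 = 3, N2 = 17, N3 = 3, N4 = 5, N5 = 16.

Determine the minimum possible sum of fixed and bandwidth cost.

Open {#1, #5}: assign each demand point to its cheapest open site.
  N1→#1 3×2=6, N2→#5 17×6=102, N3→#1 3×6=18, N4→#5 5×4=20, N5→#1 16×4=64
  bandwidth cost 210, fixed 31 → total 241.
Compare {#1, #2, #5}: bandwidth cost 210 + fixed 47 = 257.
Compare {#1, #4, #5}: bandwidth cost 210 + fixed 47 = 257.
Compare {#4, #5}: bandwidth cost 232 + fixed 29 = 261.
All other subsets cost ≥ 257. Minimum total cost: 241.

241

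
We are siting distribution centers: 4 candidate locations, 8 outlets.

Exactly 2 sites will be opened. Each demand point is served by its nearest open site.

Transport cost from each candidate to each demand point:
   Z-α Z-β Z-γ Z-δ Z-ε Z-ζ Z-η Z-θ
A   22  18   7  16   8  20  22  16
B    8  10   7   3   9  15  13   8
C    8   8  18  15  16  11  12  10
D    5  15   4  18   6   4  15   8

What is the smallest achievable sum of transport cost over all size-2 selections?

53

Open {B, D}.
  Z-α→D 5, Z-β→B 10, Z-γ→D 4, Z-δ→B 3, Z-ε→D 6, Z-ζ→D 4, Z-η→B 13, Z-θ→B 8  ⇒ total 53.
Compare {C, D}: total 62.
Compare {B, C}: total 66.
No size-2 selection does better; minimum is 53.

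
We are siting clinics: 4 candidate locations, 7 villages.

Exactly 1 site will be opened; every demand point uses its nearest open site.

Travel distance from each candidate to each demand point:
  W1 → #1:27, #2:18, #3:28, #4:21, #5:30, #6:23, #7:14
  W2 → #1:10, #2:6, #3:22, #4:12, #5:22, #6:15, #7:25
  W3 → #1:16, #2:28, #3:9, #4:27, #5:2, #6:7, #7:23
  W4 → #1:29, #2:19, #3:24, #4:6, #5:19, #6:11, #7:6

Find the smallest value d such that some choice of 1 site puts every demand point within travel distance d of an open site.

25

Open {W2}.
  Farthest demand point is #7 at travel distance 25 (to W2); all others are ≤ 25.
With {W3} the worst case is 28.
With {W4} the worst case is 29.
No size-1 selection achieves below 25.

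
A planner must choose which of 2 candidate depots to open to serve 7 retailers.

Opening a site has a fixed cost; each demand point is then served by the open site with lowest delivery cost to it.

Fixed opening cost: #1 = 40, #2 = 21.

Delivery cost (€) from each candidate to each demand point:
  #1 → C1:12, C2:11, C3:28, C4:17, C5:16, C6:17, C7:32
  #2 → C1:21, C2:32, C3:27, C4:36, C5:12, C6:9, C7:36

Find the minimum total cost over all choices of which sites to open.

Open {#1}: assign each demand point to its cheapest open site.
  C1→#1 12, C2→#1 11, C3→#1 28, C4→#1 17, C5→#1 16, C6→#1 17, C7→#1 32
  delivery cost 133, fixed 40 → total 173.
Compare {#1, #2}: delivery cost 120 + fixed 61 = 181.
Compare {#2}: delivery cost 173 + fixed 21 = 194.

173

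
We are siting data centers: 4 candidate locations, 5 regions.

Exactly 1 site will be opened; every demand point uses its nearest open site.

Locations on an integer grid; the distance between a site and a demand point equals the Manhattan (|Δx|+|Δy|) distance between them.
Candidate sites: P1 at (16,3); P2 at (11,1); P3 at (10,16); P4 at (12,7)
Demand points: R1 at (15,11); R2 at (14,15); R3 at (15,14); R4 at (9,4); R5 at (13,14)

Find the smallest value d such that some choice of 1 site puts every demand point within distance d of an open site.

Open {P4}.
  Farthest demand point is R2 at distance 10 (to P4); all others are ≤ 10.
With {P3} the worst case is 13.
With {P1} the worst case is 14.
No size-1 selection achieves below 10.

10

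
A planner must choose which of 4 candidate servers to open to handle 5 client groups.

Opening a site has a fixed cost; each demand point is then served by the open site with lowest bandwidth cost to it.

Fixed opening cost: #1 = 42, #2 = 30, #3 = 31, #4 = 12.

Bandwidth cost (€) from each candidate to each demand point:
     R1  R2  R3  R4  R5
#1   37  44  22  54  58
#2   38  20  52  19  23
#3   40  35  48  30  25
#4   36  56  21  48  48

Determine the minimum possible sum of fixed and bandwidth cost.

Open {#2, #4}: assign each demand point to its cheapest open site.
  R1→#4 36, R2→#2 20, R3→#4 21, R4→#2 19, R5→#2 23
  bandwidth cost 119, fixed 42 → total 161.
Compare {#2}: bandwidth cost 152 + fixed 30 = 182.
Compare {#3, #4}: bandwidth cost 147 + fixed 43 = 190.
Compare {#2, #3, #4}: bandwidth cost 119 + fixed 73 = 192.
All other subsets cost ≥ 182. Minimum total cost: 161.

161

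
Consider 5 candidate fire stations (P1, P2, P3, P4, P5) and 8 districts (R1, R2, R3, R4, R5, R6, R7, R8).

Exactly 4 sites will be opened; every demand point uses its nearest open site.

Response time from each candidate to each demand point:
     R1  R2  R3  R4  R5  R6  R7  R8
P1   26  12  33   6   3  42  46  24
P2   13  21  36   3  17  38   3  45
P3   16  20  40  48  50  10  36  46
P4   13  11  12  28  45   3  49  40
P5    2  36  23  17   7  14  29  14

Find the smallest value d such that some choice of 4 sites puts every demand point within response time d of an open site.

14

Open {P1, P2, P4, P5}.
  Farthest demand point is R8 at response time 14 (to P5); all others are ≤ 14.
With {P2, P3, P4, P5} the worst case is 14.
With {P1, P2, P3, P5} the worst case is 23.
No size-4 selection achieves below 14.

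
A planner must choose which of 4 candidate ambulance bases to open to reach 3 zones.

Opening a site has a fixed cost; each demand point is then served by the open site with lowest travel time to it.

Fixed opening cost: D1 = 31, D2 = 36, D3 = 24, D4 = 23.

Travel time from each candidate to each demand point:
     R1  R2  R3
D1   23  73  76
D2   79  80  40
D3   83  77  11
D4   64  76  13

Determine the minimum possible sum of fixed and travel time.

Open {D1, D3}: assign each demand point to its cheapest open site.
  R1→D1 23, R2→D1 73, R3→D3 11
  travel time 107, fixed 55 → total 162.
Compare {D1, D4}: travel time 109 + fixed 54 = 163.
Compare {D4}: travel time 153 + fixed 23 = 176.
Compare {D1, D3, D4}: travel time 107 + fixed 78 = 185.
All other subsets cost ≥ 163. Minimum total cost: 162.

162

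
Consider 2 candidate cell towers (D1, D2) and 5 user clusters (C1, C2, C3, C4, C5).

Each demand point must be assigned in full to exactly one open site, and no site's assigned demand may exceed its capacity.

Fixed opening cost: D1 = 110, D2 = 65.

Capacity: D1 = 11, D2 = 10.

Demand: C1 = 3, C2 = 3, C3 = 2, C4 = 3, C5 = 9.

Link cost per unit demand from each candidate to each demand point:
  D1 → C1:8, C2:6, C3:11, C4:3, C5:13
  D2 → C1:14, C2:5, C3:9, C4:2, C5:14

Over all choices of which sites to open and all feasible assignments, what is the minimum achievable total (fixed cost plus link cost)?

Open {D1, D2}; cheapest assignment that respects the capacities:
  D1 (cap 11, load 11): C1, C2, C3, C4 — cost 3×8 + 3×6 + 2×11 + 3×3 = 73
  D2 (cap 10, load 9): C5 — cost 9×14 = 126
  Shipping 199, fixed 175 → total 374.
  Any other capacity-feasible assignment to {D1, D2} ships for at least 199.
Total demand is 20 and no other set of sites has combined capacity ≥ 20, so {D1, D2} is the only feasible choice of open sites. Minimum: 374.

374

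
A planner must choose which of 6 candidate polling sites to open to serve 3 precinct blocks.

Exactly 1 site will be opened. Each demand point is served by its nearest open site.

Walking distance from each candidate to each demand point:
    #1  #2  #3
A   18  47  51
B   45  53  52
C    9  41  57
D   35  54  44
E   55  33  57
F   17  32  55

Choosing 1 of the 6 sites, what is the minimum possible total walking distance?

Open {F}.
  #1→F 17, #2→F 32, #3→F 55  ⇒ total 104.
Compare {C}: total 107.
Compare {A}: total 116.
No size-1 selection does better; minimum is 104.

104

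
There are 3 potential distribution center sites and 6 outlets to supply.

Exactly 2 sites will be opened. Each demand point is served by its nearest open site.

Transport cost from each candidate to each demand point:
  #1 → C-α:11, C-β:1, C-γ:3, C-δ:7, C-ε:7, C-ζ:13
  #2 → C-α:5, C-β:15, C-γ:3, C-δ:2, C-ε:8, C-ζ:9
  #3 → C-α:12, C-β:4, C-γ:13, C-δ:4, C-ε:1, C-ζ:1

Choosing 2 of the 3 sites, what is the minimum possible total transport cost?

Open {#2, #3}.
  C-α→#2 5, C-β→#3 4, C-γ→#2 3, C-δ→#2 2, C-ε→#3 1, C-ζ→#3 1  ⇒ total 16.
Compare {#1, #3}: total 21.
Compare {#1, #2}: total 27.

16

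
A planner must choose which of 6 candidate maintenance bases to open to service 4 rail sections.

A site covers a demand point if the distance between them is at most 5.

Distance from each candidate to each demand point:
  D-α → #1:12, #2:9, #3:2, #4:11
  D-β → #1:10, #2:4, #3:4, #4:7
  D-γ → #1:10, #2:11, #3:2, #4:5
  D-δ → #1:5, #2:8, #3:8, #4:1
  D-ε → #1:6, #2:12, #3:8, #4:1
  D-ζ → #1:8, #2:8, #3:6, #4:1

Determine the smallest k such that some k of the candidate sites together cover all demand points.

2

Coverage sets (demand points within 5 of each site):
  D-α: {#3}
  D-β: {#2, #3}
  D-γ: {#3, #4}
  D-δ: {#1, #4}
  D-ε: {#4}
  D-ζ: {#4}
No single site covers all 4 demand points.
But {D-β, D-δ} covers everything, so the minimum is 2.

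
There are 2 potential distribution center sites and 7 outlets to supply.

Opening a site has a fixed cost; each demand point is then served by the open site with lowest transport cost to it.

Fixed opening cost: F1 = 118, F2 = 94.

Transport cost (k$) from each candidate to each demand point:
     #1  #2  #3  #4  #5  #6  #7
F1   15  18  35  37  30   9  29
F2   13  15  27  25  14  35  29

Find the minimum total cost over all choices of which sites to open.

252

Open {F2}: assign each demand point to its cheapest open site.
  #1→F2 13, #2→F2 15, #3→F2 27, #4→F2 25, #5→F2 14, #6→F2 35, #7→F2 29
  transport cost 158, fixed 94 → total 252.
Compare {F1}: transport cost 173 + fixed 118 = 291.
Compare {F1, F2}: transport cost 132 + fixed 212 = 344.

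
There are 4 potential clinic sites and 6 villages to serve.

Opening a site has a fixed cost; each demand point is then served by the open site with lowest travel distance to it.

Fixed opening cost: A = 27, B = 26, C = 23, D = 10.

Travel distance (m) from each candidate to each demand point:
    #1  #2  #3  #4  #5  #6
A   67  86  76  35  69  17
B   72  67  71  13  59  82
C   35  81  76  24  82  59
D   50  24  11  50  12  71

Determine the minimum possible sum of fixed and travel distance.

183

Open {A, C, D}: assign each demand point to its cheapest open site.
  #1→C 35, #2→D 24, #3→D 11, #4→C 24, #5→D 12, #6→A 17
  travel distance 123, fixed 60 → total 183.
Compare {A, D}: travel distance 149 + fixed 37 = 186.
Compare {A, B, D}: travel distance 127 + fixed 63 = 190.
Compare {C, D}: travel distance 165 + fixed 33 = 198.
All other subsets cost ≥ 186. Minimum total cost: 183.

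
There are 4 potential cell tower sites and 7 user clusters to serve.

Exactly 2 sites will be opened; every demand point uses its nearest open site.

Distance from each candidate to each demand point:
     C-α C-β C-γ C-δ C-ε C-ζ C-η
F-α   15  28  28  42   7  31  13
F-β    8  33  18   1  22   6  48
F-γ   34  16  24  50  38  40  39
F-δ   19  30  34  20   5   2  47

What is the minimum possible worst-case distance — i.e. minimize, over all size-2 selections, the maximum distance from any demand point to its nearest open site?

Open {F-α, F-β}.
  Farthest demand point is C-β at distance 28 (to F-α); all others are ≤ 28.
With {F-α, F-δ} the worst case is 28.
With {F-β, F-γ} the worst case is 39.
No size-2 selection achieves below 28.

28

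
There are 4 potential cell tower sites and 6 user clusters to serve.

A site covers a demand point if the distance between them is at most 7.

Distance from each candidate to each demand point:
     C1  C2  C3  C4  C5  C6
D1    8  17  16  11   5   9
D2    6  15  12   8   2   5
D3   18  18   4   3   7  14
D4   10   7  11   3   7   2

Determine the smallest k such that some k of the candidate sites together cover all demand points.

Coverage sets (demand points within 7 of each site):
  D1: {C5}
  D2: {C1, C5, C6}
  D3: {C3, C4, C5}
  D4: {C2, C4, C5, C6}
No 2 sites suffice: every size-2 union leaves at least one demand point uncovered.
But {D2, D3, D4} covers everything, so the minimum is 3.

3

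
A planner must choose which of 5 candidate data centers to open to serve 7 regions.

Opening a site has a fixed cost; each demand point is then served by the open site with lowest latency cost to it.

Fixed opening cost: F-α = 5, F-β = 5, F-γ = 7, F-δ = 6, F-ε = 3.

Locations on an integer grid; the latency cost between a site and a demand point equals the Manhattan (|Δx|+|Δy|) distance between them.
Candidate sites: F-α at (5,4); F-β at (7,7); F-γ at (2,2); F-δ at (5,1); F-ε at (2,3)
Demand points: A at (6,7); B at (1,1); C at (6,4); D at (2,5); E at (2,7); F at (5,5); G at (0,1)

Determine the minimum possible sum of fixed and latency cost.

27

Open {F-α, F-ε}: assign each demand point to its cheapest open site.
  A→F-α 4, B→F-ε 3, C→F-α 1, D→F-ε 2, E→F-ε 4, F→F-α 1, G→F-ε 4
  latency cost 19, fixed 8 → total 27.
Compare {F-α, F-β, F-ε}: latency cost 16 + fixed 13 = 29.
Compare {F-β, F-ε}: latency cost 22 + fixed 8 = 30.
Compare {F-α, F-γ}: latency cost 19 + fixed 12 = 31.
All other subsets cost ≥ 29. Minimum total cost: 27.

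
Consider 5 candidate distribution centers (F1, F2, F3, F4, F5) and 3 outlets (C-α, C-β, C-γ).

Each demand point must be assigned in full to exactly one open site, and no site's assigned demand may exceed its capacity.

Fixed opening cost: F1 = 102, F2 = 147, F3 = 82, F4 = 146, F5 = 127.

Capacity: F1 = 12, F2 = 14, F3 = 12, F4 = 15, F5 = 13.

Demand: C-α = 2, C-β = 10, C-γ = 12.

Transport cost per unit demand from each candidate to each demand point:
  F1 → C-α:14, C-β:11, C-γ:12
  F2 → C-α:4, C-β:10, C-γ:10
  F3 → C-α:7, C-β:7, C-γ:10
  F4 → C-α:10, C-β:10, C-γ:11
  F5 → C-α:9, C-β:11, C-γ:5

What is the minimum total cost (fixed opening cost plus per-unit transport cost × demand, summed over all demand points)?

Open {F3, F5}; cheapest assignment that respects the capacities:
  F3 (cap 12, load 12): C-α, C-β — cost 2×7 + 10×7 = 84
  F5 (cap 13, load 12): C-γ — cost 12×5 = 60
  Shipping 144, fixed 209 → total 353.
  Any other capacity-feasible assignment to {F3, F5} ships for at least 144.
Compare {F1, F3}: its best feasible assignment gives total 412.
Compare {F1, F5}: its best feasible assignment gives total 427.
Every other set of open sites that can feasibly serve all demand totals ≥ 412 even under its best assignment. Minimum: 353.

353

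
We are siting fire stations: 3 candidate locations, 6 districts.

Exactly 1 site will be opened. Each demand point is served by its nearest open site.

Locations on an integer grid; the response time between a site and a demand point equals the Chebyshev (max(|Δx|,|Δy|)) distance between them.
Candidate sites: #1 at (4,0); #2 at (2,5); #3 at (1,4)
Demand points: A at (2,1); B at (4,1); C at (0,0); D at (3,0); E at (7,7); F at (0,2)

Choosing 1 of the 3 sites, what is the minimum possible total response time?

Open {#1}.
  A→#1 2, B→#1 1, C→#1 4, D→#1 1, E→#1 7, F→#1 4  ⇒ total 19.
Compare {#3}: total 22.
Compare {#2}: total 26.

19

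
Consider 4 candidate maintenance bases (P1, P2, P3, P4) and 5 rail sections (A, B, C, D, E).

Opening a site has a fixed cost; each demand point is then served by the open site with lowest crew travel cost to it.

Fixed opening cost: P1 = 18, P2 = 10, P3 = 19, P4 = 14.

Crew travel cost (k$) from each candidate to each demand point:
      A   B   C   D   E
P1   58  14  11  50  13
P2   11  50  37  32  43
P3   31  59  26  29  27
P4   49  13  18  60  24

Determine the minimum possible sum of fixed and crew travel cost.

Open {P1, P2}: assign each demand point to its cheapest open site.
  A→P2 11, B→P1 14, C→P1 11, D→P2 32, E→P1 13
  crew travel cost 81, fixed 28 → total 109.
Compare {P2, P4}: crew travel cost 98 + fixed 24 = 122.
Compare {P1, P2, P4}: crew travel cost 80 + fixed 42 = 122.
Compare {P1, P2, P3}: crew travel cost 78 + fixed 47 = 125.
All other subsets cost ≥ 122. Minimum total cost: 109.

109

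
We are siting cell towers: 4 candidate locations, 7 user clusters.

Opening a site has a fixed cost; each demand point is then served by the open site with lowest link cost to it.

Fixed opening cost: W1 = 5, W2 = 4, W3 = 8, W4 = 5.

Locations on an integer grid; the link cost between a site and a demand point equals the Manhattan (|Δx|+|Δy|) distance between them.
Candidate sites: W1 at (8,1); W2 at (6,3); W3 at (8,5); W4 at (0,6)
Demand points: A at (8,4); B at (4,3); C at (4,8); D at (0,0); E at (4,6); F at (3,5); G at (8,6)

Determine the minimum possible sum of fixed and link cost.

39

Open {W2, W4}: assign each demand point to its cheapest open site.
  A→W2 3, B→W2 2, C→W4 6, D→W4 6, E→W4 4, F→W4 4, G→W2 5
  link cost 30, fixed 9 → total 39.
Compare {W2}: link cost 36 + fixed 4 = 40.
Compare {W3, W4}: link cost 28 + fixed 13 = 41.
Compare {W2, W3, W4}: link cost 24 + fixed 17 = 41.
All other subsets cost ≥ 40. Minimum total cost: 39.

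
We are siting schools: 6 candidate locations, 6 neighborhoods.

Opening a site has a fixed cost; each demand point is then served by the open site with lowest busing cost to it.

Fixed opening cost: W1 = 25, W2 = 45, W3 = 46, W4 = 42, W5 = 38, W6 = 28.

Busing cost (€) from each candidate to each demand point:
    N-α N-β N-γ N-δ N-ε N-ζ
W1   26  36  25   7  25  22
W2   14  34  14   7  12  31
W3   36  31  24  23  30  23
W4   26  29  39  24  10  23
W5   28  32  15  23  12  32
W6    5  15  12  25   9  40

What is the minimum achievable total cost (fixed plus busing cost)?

123

Open {W1, W6}: assign each demand point to its cheapest open site.
  N-α→W6 5, N-β→W6 15, N-γ→W6 12, N-δ→W1 7, N-ε→W6 9, N-ζ→W1 22
  busing cost 70, fixed 53 → total 123.
Compare {W6}: busing cost 106 + fixed 28 = 134.
Compare {W2, W6}: busing cost 79 + fixed 73 = 152.
Compare {W2}: busing cost 112 + fixed 45 = 157.
All other subsets cost ≥ 134. Minimum total cost: 123.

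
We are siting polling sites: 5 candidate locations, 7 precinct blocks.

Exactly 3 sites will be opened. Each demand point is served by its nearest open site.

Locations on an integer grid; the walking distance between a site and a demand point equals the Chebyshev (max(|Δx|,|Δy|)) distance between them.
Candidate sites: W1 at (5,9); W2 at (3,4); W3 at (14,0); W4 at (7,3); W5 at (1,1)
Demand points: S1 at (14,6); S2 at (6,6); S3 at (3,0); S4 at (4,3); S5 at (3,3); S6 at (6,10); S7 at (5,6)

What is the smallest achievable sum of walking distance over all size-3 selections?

18

Open {W1, W2, W3}.
  S1→W3 6, S2→W1 3, S3→W2 4, S4→W2 1, S5→W2 1, S6→W1 1, S7→W2 2  ⇒ total 18.
Compare {W1, W2, W4}: total 19.
Compare {W1, W2, W5}: total 19.
No size-3 selection does better; minimum is 18.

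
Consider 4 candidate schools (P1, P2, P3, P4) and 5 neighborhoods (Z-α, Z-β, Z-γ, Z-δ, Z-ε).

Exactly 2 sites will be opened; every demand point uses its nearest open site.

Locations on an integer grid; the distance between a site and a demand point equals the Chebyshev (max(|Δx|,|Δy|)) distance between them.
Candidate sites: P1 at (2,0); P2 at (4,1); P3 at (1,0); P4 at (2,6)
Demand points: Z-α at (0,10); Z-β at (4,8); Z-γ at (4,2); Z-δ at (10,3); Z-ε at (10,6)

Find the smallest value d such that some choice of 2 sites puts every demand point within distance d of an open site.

6

Open {P2, P4}.
  Farthest demand point is Z-δ at distance 6 (to P2); all others are ≤ 6.
With {P1, P4} the worst case is 8.
With {P3, P4} the worst case is 8.
No size-2 selection achieves below 6.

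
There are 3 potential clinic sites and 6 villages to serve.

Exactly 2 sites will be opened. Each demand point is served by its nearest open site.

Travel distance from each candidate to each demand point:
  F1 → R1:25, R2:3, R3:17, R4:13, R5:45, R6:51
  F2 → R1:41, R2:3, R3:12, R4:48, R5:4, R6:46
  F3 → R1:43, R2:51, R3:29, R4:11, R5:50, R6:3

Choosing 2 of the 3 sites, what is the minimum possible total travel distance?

74

Open {F2, F3}.
  R1→F2 41, R2→F2 3, R3→F2 12, R4→F3 11, R5→F2 4, R6→F3 3  ⇒ total 74.
Compare {F1, F2}: total 103.
Compare {F1, F3}: total 104.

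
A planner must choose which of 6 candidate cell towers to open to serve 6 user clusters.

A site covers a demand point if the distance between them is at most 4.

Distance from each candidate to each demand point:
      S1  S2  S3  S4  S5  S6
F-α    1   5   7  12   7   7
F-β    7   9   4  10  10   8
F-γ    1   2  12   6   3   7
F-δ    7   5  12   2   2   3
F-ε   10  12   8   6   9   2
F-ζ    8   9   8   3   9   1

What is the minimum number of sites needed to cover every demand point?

Coverage sets (demand points within 4 of each site):
  F-α: {S1}
  F-β: {S3}
  F-γ: {S1, S2, S5}
  F-δ: {S4, S5, S6}
  F-ε: {S6}
  F-ζ: {S4, S6}
No 2 sites suffice: every size-2 union leaves at least one demand point uncovered.
But {F-β, F-γ, F-δ} covers everything, so the minimum is 3.

3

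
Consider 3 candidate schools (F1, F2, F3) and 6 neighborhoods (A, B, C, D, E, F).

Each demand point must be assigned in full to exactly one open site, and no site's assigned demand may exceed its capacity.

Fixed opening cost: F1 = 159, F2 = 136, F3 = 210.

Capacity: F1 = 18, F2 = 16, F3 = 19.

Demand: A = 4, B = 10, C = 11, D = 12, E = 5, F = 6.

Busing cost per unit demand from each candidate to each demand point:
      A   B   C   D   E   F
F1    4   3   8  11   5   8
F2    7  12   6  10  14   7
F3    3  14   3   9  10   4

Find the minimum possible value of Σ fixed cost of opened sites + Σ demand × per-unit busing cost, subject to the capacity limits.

Open {F1, F2, F3}; cheapest assignment that respects the capacities:
  F1 (cap 18, load 15): B, E — cost 10×3 + 5×5 = 55
  F2 (cap 16, load 16): A, D — cost 4×7 + 12×10 = 148
  F3 (cap 19, load 17): C, F — cost 11×3 + 6×4 = 57
  Shipping 260, fixed 505 → total 765.
  Any other capacity-feasible assignment to {F1, F2, F3} ships for at least 260.
Total demand is 48 and no other set of sites has combined capacity ≥ 48, so {F1, F2, F3} is the only feasible choice of open sites. Minimum: 765.

765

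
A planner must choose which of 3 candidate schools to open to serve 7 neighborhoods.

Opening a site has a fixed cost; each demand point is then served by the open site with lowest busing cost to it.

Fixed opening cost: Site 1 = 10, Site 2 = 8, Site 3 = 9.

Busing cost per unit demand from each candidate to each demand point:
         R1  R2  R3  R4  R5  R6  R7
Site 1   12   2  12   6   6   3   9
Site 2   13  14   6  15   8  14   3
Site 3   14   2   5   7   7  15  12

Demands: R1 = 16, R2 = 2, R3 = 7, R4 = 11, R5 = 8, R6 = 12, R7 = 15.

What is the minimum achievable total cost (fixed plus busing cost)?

451

Open {Site 1, Site 2}: assign each demand point to its cheapest open site.
  R1→Site 1 16×12=192, R2→Site 1 2×2=4, R3→Site 2 7×6=42, R4→Site 1 11×6=66, R5→Site 1 8×6=48, R6→Site 1 12×3=36, R7→Site 2 15×3=45
  busing cost 433, fixed 18 → total 451.
Compare {Site 1, Site 2, Site 3}: busing cost 426 + fixed 27 = 453.
Compare {Site 1, Site 3}: busing cost 516 + fixed 19 = 535.
Compare {Site 1}: busing cost 565 + fixed 10 = 575.
All other subsets cost ≥ 453. Minimum total cost: 451.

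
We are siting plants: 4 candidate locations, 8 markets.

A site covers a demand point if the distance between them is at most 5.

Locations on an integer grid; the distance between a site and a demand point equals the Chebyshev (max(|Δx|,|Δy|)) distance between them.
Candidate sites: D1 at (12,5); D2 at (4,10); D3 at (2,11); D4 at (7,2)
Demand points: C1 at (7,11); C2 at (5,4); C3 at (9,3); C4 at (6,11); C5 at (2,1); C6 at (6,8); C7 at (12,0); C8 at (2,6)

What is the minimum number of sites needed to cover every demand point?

2

Coverage sets (demand points within 5 of each site):
  D1: {C3, C7}
  D2: {C1, C4, C6, C8}
  D3: {C1, C4, C6, C8}
  D4: {C2, C3, C5, C7, C8}
No single site covers all 8 demand points.
But {D2, D4} covers everything, so the minimum is 2.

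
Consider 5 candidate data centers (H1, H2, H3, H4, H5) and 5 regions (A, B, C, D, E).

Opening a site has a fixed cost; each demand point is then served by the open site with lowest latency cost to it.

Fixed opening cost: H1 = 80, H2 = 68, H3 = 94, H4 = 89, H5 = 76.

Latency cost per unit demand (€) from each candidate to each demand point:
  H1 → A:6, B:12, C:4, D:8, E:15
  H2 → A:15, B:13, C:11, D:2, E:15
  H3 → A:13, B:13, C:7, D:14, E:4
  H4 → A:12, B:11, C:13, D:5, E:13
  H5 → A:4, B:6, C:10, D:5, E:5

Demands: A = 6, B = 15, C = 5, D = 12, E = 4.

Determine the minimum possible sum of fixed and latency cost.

Open {H5}: assign each demand point to its cheapest open site.
  A→H5 6×4=24, B→H5 15×6=90, C→H5 5×10=50, D→H5 12×5=60, E→H5 4×5=20
  latency cost 244, fixed 76 → total 320.
Compare {H2, H5}: latency cost 208 + fixed 144 = 352.
Compare {H1, H5}: latency cost 214 + fixed 156 = 370.
Compare {H3, H5}: latency cost 225 + fixed 170 = 395.
All other subsets cost ≥ 352. Minimum total cost: 320.

320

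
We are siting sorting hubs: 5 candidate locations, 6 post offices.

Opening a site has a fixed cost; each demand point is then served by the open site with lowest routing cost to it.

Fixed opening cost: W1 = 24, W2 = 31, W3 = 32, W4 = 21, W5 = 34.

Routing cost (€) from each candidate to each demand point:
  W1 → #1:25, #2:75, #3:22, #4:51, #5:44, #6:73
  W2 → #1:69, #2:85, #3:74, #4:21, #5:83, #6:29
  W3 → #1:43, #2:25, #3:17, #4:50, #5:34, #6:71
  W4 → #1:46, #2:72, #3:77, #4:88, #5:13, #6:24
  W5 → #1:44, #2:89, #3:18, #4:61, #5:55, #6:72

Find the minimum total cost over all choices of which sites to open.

225

Open {W3, W4}: assign each demand point to its cheapest open site.
  #1→W3 43, #2→W3 25, #3→W3 17, #4→W3 50, #5→W4 13, #6→W4 24
  routing cost 172, fixed 53 → total 225.
Compare {W2, W3, W4}: routing cost 143 + fixed 84 = 227.
Compare {W1, W3, W4}: routing cost 154 + fixed 77 = 231.
Compare {W2, W3}: routing cost 169 + fixed 63 = 232.
All other subsets cost ≥ 227. Minimum total cost: 225.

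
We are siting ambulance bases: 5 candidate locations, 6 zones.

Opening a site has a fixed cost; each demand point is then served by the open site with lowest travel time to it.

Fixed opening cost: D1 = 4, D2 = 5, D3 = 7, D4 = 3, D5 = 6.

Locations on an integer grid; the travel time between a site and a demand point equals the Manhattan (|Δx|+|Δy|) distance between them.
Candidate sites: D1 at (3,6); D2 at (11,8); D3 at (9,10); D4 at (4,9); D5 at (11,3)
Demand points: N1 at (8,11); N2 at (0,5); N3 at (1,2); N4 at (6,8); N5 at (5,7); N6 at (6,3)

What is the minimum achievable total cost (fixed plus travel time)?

Open {D1, D4}: assign each demand point to its cheapest open site.
  N1→D4 6, N2→D1 4, N3→D1 6, N4→D4 3, N5→D1 3, N6→D1 6
  travel time 28, fixed 7 → total 35.
Compare {D1, D3}: travel time 26 + fixed 11 = 37.
Compare {D1}: travel time 34 + fixed 4 = 38.
Compare {D1, D3, D4}: travel time 24 + fixed 14 = 38.
All other subsets cost ≥ 37. Minimum total cost: 35.

35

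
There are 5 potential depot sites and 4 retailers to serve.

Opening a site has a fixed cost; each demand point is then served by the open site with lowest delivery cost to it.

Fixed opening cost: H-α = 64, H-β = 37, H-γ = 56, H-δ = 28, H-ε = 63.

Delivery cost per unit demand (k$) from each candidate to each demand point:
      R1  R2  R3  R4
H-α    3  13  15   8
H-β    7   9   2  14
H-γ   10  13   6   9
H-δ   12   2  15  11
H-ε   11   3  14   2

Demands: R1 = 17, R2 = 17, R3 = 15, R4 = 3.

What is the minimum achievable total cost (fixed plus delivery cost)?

Open {H-α, H-β, H-δ}: assign each demand point to its cheapest open site.
  R1→H-α 17×3=51, R2→H-δ 17×2=34, R3→H-β 15×2=30, R4→H-α 3×8=24
  delivery cost 139, fixed 129 → total 268.
Compare {H-β, H-δ}: delivery cost 216 + fixed 65 = 281.
Compare {H-α, H-β, H-ε}: delivery cost 138 + fixed 164 = 302.
Compare {H-β, H-ε}: delivery cost 206 + fixed 100 = 306.
All other subsets cost ≥ 281. Minimum total cost: 268.

268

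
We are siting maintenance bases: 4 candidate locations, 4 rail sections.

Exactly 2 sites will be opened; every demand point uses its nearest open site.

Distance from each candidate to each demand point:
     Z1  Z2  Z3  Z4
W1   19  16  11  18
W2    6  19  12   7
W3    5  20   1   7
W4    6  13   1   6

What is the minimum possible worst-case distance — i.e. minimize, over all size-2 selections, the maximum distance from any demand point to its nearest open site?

13

Open {W1, W4}.
  Farthest demand point is Z2 at distance 13 (to W4); all others are ≤ 13.
With {W2, W4} the worst case is 13.
With {W3, W4} the worst case is 13.
No size-2 selection achieves below 13.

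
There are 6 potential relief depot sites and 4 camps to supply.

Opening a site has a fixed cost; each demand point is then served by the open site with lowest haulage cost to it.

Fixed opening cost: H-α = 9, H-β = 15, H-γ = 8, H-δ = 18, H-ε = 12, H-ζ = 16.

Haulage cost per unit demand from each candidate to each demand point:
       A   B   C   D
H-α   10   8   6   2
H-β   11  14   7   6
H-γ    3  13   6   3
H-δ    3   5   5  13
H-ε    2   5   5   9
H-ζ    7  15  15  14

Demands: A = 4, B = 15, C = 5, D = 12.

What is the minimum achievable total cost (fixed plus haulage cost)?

Open {H-α, H-ε}: assign each demand point to its cheapest open site.
  A→H-ε 4×2=8, B→H-ε 15×5=75, C→H-ε 5×5=25, D→H-α 12×2=24
  haulage cost 132, fixed 21 → total 153.
Compare {H-α, H-γ, H-ε}: haulage cost 132 + fixed 29 = 161.
Compare {H-α, H-δ}: haulage cost 136 + fixed 27 = 163.
Compare {H-γ, H-ε}: haulage cost 144 + fixed 20 = 164.
All other subsets cost ≥ 161. Minimum total cost: 153.

153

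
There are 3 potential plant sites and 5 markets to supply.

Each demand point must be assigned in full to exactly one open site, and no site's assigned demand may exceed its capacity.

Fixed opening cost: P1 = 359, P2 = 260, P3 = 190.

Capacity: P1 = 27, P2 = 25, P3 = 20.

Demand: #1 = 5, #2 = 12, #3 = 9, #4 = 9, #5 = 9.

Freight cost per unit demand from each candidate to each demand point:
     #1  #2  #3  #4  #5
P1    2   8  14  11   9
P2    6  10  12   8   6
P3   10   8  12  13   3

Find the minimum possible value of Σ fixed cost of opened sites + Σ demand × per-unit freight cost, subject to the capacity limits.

889

Open {P1, P3}; cheapest assignment that respects the capacities:
  P1 (cap 27, load 26): #1, #2, #4 — cost 5×2 + 12×8 + 9×11 = 205
  P3 (cap 20, load 18): #3, #5 — cost 9×12 + 9×3 = 135
  Shipping 340, fixed 549 → total 889.
  Any other capacity-feasible assignment to {P1, P3} ships for at least 340.
Compare {P1, P2}: its best feasible assignment gives total 977.
Compare {P1, P2, P3}: its best feasible assignment gives total 1122.
Every other set of open sites that can feasibly serve all demand totals ≥ 977 even under its best assignment. Minimum: 889.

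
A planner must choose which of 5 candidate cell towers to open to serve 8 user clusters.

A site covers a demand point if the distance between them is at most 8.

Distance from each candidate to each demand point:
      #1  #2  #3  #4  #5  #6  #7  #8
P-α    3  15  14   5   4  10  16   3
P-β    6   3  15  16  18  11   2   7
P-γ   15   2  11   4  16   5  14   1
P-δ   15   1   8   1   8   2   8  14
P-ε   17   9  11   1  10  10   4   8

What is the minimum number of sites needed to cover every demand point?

Coverage sets (demand points within 8 of each site):
  P-α: {#1, #4, #5, #8}
  P-β: {#1, #2, #7, #8}
  P-γ: {#2, #4, #6, #8}
  P-δ: {#2, #3, #4, #5, #6, #7}
  P-ε: {#4, #7, #8}
No single site covers all 8 demand points.
But {P-α, P-δ} covers everything, so the minimum is 2.

2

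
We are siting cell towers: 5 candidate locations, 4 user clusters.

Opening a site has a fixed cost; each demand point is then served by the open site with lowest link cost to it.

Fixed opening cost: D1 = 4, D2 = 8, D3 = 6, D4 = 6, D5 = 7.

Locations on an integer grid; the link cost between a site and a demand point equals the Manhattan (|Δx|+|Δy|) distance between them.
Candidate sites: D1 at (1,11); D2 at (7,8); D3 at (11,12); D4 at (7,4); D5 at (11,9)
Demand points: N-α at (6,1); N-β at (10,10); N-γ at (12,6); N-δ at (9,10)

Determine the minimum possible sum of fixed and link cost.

26

Open {D4, D5}: assign each demand point to its cheapest open site.
  N-α→D4 4, N-β→D5 2, N-γ→D5 4, N-δ→D5 3
  link cost 13, fixed 13 → total 26.
Compare {D5}: link cost 22 + fixed 7 = 29.
Compare {D3, D4}: link cost 18 + fixed 12 = 30.
Compare {D1, D4, D5}: link cost 13 + fixed 17 = 30.
All other subsets cost ≥ 29. Minimum total cost: 26.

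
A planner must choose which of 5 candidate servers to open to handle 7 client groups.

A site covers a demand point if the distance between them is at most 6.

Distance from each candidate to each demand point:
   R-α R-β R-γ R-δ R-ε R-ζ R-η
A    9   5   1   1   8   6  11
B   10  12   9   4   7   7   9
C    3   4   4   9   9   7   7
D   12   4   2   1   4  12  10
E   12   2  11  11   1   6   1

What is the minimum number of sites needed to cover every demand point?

3

Coverage sets (demand points within 6 of each site):
  A: {R-β, R-γ, R-δ, R-ζ}
  B: {R-δ}
  C: {R-α, R-β, R-γ}
  D: {R-β, R-γ, R-δ, R-ε}
  E: {R-β, R-ε, R-ζ, R-η}
No 2 sites suffice: every size-2 union leaves at least one demand point uncovered.
But {A, C, E} covers everything, so the minimum is 3.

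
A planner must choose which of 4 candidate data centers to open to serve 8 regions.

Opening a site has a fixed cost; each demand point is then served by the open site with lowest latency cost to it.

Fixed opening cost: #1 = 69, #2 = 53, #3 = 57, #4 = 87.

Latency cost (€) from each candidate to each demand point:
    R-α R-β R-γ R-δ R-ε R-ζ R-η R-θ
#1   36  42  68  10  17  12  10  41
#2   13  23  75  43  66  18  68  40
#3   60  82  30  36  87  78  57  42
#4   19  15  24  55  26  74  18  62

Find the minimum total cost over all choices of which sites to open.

Open {#1, #4}: assign each demand point to its cheapest open site.
  R-α→#4 19, R-β→#4 15, R-γ→#4 24, R-δ→#1 10, R-ε→#1 17, R-ζ→#1 12, R-η→#1 10, R-θ→#1 41
  latency cost 148, fixed 156 → total 304.
Compare {#1}: latency cost 236 + fixed 69 = 305.
Compare {#1, #2}: latency cost 193 + fixed 122 = 315.
Compare {#1, #3}: latency cost 198 + fixed 126 = 324.
All other subsets cost ≥ 305. Minimum total cost: 304.

304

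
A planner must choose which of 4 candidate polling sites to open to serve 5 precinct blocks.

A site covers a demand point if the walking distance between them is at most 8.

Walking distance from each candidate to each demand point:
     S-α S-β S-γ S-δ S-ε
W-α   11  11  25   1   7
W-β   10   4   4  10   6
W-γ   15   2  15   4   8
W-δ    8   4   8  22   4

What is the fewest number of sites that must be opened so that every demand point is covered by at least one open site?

2

Coverage sets (demand points within 8 of each site):
  W-α: {S-δ, S-ε}
  W-β: {S-β, S-γ, S-ε}
  W-γ: {S-β, S-δ, S-ε}
  W-δ: {S-α, S-β, S-γ, S-ε}
No single site covers all 5 demand points.
But {W-α, W-δ} covers everything, so the minimum is 2.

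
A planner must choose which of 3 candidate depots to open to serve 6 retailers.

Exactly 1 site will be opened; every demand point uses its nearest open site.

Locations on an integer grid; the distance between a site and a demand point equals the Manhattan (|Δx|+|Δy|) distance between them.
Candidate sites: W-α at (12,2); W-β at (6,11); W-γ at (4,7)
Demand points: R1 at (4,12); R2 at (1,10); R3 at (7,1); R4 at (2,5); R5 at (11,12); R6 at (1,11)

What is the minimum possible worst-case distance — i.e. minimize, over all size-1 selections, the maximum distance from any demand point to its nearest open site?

11

Open {W-β}.
  Farthest demand point is R3 at distance 11 (to W-β); all others are ≤ 11.
With {W-γ} the worst case is 12.
With {W-α} the worst case is 20.
No size-1 selection achieves below 11.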